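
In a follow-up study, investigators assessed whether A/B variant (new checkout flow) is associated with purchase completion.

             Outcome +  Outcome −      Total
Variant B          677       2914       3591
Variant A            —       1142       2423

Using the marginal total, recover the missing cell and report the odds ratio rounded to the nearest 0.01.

0.21

The missing cell is in the unexposed row: 2423 − 1142 = 1281.
So a = 677, b = 2914, c = 1281, d = 1142.
OR = (a·d)/(b·c) = (677 × 1142) / (2914 × 1281) = 773134 / 3732834 = 0.20712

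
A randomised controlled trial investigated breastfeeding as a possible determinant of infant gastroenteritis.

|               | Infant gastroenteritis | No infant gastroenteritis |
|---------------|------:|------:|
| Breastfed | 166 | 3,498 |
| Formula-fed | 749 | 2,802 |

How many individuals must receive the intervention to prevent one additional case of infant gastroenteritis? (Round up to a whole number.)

Risk in treated group = 166/3664 = 0.04531; risk in control = 749/3551 = 0.21093.
Absolute risk reduction = 0.21093 − 0.04531 = 0.16562
NNT = 1 / ARR = 1 / 0.16562 = 6.038 → round up → 7

7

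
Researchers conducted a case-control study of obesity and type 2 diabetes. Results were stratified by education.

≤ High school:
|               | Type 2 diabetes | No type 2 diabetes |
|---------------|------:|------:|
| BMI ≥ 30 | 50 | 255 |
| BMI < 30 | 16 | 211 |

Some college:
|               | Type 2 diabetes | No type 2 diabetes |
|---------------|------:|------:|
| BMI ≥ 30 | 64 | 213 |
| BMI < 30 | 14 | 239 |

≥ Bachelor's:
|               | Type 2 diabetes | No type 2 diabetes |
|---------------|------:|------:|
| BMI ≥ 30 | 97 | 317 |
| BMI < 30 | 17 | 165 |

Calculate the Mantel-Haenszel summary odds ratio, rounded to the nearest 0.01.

OR_MH = Σ(aᵢdᵢ/nᵢ) / Σ(bᵢcᵢ/nᵢ), where nᵢ is the stratum total.
Stratum 1 (≤ High school): n = 532; a·d/n = 50·211/532 = 19.8308; b·c/n = 255·16/532 = 7.6692
Stratum 2 (Some college): n = 530; a·d/n = 64·239/530 = 28.8604; b·c/n = 213·14/530 = 5.6264
Stratum 3 (≥ Bachelor's): n = 596; a·d/n = 97·165/596 = 26.8540; b·c/n = 317·17/596 = 9.0419
OR_MH = (19.8308 + 28.8604 + 26.8540) / (7.6692 + 5.6264 + 9.0419) = 75.5452 / 22.3375 = 3.38199

3.38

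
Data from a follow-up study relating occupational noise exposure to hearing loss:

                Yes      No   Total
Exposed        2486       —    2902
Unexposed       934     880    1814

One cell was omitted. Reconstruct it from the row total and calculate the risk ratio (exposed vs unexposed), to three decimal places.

1.664

The missing cell is in the exposed row: 2902 − 2486 = 416.
So a = 2486, b = 416, c = 934, d = 880.
RR = [a/(a+b)] / [c/(c+d)] = (2486/2902) / (934/1814) = 0.85665/0.51488 = 1.66377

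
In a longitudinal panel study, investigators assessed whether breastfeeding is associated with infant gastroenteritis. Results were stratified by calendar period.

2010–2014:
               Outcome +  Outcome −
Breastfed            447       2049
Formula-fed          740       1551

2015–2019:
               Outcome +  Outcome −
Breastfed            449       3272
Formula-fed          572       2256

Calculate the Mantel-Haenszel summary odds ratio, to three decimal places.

OR_MH = Σ(aᵢdᵢ/nᵢ) / Σ(bᵢcᵢ/nᵢ), where nᵢ is the stratum total.
Stratum 1 (2010–2014): n = 4787; a·d/n = 447·1551/4787 = 144.8291; b·c/n = 2049·740/4787 = 316.7454
Stratum 2 (2015–2019): n = 6549; a·d/n = 449·2256/6549 = 154.6716; b·c/n = 3272·572/6549 = 285.7816
OR_MH = (144.8291 + 154.6716) / (316.7454 + 285.7816) = 299.5007 / 602.5270 = 0.49707

0.497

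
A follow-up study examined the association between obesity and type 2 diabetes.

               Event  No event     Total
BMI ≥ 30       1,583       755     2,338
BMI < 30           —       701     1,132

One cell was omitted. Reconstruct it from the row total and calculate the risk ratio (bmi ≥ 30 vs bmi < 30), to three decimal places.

1.778

The missing cell is in the unexposed row: 1132 − 701 = 431.
So a = 1583, b = 755, c = 431, d = 701.
RR = [a/(a+b)] / [c/(c+d)] = (1583/2338) / (431/1132) = 0.67707/0.38074 = 1.77830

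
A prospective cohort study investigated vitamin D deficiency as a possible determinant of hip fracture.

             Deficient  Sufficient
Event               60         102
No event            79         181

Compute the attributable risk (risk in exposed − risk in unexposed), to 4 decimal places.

0.0712

Reading the table with exposure as columns: a = 60 (Deficient, case), b = 79 (Deficient, non-case), c = 102 (Sufficient, case), d = 181.
Risk in exposed = 60/139 = 0.431655; risk in unexposed = 102/283 = 0.360424.
Risk difference = 0.431655 − 0.360424 = 0.071231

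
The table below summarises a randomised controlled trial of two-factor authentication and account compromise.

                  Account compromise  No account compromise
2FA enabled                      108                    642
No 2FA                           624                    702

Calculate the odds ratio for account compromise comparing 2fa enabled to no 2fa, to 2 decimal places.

0.19

Cells: a = 108, b = 642, c = 624, d = 702.
OR = (a·d)/(b·c) = (108 × 702) / (642 × 624) = 75816 / 400608 = 0.18925
Exposure is associated with lower odds of account compromise (OR = 0.19 < 1).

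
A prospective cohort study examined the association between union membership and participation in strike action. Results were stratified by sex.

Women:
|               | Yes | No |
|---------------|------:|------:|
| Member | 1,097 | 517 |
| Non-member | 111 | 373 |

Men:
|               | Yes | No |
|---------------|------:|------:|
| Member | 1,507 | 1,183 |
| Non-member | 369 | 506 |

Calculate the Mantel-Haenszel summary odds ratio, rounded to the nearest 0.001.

2.730

OR_MH = Σ(aᵢdᵢ/nᵢ) / Σ(bᵢcᵢ/nᵢ), where nᵢ is the stratum total.
Stratum 1 (Women): n = 2098; a·d/n = 1097·373/2098 = 195.0338; b·c/n = 517·111/2098 = 27.3532
Stratum 2 (Men): n = 3565; a·d/n = 1507·506/3565 = 213.8968; b·c/n = 1183·369/3565 = 122.4480
OR_MH = (195.0338 + 213.8968) / (27.3532 + 122.4480) = 408.9306 / 149.8012 = 2.72982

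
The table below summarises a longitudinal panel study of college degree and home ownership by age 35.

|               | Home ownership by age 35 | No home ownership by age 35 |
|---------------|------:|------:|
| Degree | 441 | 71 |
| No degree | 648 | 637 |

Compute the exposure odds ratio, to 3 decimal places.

Cells: a = 441, b = 71, c = 648, d = 637.
OR = (a·d)/(b·c) = (441 × 637) / (71 × 648) = 280917 / 46008 = 6.10583
The odds of home ownership by age 35 are about 6.11 times as high in the degree group.

6.106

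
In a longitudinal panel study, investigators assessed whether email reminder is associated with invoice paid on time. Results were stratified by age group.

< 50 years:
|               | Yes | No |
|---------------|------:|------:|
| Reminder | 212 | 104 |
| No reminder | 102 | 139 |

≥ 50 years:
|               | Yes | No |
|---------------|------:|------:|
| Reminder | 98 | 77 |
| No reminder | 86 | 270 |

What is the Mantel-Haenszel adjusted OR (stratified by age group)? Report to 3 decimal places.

OR_MH = Σ(aᵢdᵢ/nᵢ) / Σ(bᵢcᵢ/nᵢ), where nᵢ is the stratum total.
Stratum 1 (< 50 years): n = 557; a·d/n = 212·139/557 = 52.9048; b·c/n = 104·102/557 = 19.0449
Stratum 2 (≥ 50 years): n = 531; a·d/n = 98·270/531 = 49.8305; b·c/n = 77·86/531 = 12.4708
OR_MH = (52.9048 + 49.8305) / (19.0449 + 12.4708) = 102.7354 / 31.5157 = 3.25982

3.260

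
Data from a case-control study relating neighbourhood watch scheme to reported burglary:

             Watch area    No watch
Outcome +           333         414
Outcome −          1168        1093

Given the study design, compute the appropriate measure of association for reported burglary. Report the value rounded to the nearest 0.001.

Reading the table with exposure as columns: a = 333 (Watch area, case), b = 1168 (Watch area, non-case), c = 414 (No watch, case), d = 1093.
This is a case-control study: participants were sampled on outcome status, so risks in the source population cannot be estimated directly — relative risk is not valid here. The odds ratio is the appropriate measure.
OR = (a·d)/(b·c) = (333 × 1093) / (1168 × 414) = 363969 / 483552 = 0.75270

0.753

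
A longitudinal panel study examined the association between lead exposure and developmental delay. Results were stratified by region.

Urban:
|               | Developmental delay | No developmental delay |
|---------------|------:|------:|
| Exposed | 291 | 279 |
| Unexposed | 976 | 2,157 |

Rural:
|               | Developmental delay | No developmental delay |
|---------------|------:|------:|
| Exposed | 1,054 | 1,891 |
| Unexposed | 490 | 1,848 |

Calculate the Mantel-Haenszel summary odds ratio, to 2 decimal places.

OR_MH = Σ(aᵢdᵢ/nᵢ) / Σ(bᵢcᵢ/nᵢ), where nᵢ is the stratum total.
Stratum 1 (Urban): n = 3703; a·d/n = 291·2157/3703 = 169.5077; b·c/n = 279·976/3703 = 73.5361
Stratum 2 (Rural): n = 5283; a·d/n = 1054·1848/5283 = 368.6905; b·c/n = 1891·490/5283 = 175.3909
OR_MH = (169.5077 + 368.6905) / (73.5361 + 175.3909) = 538.1982 / 248.9269 = 2.16207

2.16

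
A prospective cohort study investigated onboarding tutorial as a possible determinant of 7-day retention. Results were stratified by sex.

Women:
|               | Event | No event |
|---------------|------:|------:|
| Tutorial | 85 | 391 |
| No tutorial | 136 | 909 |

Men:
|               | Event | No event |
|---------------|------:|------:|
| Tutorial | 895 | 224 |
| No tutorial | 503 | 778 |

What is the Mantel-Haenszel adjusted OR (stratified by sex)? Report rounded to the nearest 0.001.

4.162

OR_MH = Σ(aᵢdᵢ/nᵢ) / Σ(bᵢcᵢ/nᵢ), where nᵢ is the stratum total.
Stratum 1 (Women): n = 1521; a·d/n = 85·909/1521 = 50.7988; b·c/n = 391·136/1521 = 34.9612
Stratum 2 (Men): n = 2400; a·d/n = 895·778/2400 = 290.1292; b·c/n = 224·503/2400 = 46.9467
OR_MH = (50.7988 + 290.1292) / (34.9612 + 46.9467) = 340.9280 / 81.9079 = 4.16233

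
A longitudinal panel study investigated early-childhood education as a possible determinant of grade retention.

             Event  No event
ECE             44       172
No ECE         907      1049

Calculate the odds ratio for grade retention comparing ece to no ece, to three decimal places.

Cells: a = 44, b = 172, c = 907, d = 1049.
OR = (a·d)/(b·c) = (44 × 1049) / (172 × 907) = 46156 / 156004 = 0.29586
Exposure is associated with lower odds of grade retention (OR = 0.30 < 1).

0.296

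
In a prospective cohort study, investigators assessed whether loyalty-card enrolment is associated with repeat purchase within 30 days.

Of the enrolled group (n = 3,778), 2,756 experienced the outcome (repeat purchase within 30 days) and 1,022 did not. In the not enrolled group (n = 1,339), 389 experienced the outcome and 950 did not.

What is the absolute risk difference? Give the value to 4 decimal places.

From the description: a = 2756, b = 1022, c = 389, d = 950.
Risk in exposed = 2756/3778 = 0.729487; risk in unexposed = 389/1339 = 0.290515.
Risk difference = 0.729487 − 0.290515 = 0.438971

0.4390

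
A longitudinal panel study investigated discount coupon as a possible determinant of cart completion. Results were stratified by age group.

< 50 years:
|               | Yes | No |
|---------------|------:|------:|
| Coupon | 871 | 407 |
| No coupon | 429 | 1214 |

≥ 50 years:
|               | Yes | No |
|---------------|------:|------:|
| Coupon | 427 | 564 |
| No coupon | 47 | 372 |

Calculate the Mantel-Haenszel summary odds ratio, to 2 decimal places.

6.04

OR_MH = Σ(aᵢdᵢ/nᵢ) / Σ(bᵢcᵢ/nᵢ), where nᵢ is the stratum total.
Stratum 1 (< 50 years): n = 2921; a·d/n = 871·1214/2921 = 361.9973; b·c/n = 407·429/2921 = 59.7751
Stratum 2 (≥ 50 years): n = 1410; a·d/n = 427·372/1410 = 112.6553; b·c/n = 564·47/1410 = 18.8000
OR_MH = (361.9973 + 112.6553) / (59.7751 + 18.8000) = 474.6526 / 78.5751 = 6.04075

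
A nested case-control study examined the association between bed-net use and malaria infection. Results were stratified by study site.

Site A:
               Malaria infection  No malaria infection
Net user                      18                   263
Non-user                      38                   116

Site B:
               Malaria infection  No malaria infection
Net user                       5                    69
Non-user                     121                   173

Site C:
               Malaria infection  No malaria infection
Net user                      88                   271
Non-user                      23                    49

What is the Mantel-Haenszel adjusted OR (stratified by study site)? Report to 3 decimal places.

0.285

OR_MH = Σ(aᵢdᵢ/nᵢ) / Σ(bᵢcᵢ/nᵢ), where nᵢ is the stratum total.
Stratum 1 (Site A): n = 435; a·d/n = 18·116/435 = 4.8000; b·c/n = 263·38/435 = 22.9747
Stratum 2 (Site B): n = 368; a·d/n = 5·173/368 = 2.3505; b·c/n = 69·121/368 = 22.6875
Stratum 3 (Site C): n = 431; a·d/n = 88·49/431 = 10.0046; b·c/n = 271·23/431 = 14.4617
OR_MH = (4.8000 + 2.3505 + 10.0046) / (22.9747 + 22.6875 + 14.4617) = 17.1552 / 60.1239 = 0.28533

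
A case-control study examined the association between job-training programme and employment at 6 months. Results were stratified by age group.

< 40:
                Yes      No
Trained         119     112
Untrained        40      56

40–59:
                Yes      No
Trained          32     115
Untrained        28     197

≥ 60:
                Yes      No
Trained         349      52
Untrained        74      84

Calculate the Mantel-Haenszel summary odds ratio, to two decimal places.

3.07

OR_MH = Σ(aᵢdᵢ/nᵢ) / Σ(bᵢcᵢ/nᵢ), where nᵢ is the stratum total.
Stratum 1 (< 40): n = 327; a·d/n = 119·56/327 = 20.3792; b·c/n = 112·40/327 = 13.7003
Stratum 2 (40–59): n = 372; a·d/n = 32·197/372 = 16.9462; b·c/n = 115·28/372 = 8.6559
Stratum 3 (≥ 60): n = 559; a·d/n = 349·84/559 = 52.4436; b·c/n = 52·74/559 = 6.8837
OR_MH = (20.3792 + 16.9462 + 52.4436) / (13.7003 + 8.6559 + 6.8837) = 89.7691 / 29.2399 = 3.07008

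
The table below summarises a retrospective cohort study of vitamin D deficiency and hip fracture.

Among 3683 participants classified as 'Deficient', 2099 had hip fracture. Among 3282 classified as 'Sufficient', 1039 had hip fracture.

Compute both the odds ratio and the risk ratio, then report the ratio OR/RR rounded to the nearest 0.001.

From the description: a = 2099, b = 1584, c = 1039, d = 2243.
OR = (2099·2243)/(1584·1039) = 4708057/1645776 = 2.86069
Risk in exposed = 2099/3683 = 0.56992; risk in unexposed = 1039/3282 = 0.31658; RR = 1.80025
OR/RR = 2.86069 / 1.80025 = 1.58905
The outcome is not rare, so the OR lies further from 1 than the RR.

1.589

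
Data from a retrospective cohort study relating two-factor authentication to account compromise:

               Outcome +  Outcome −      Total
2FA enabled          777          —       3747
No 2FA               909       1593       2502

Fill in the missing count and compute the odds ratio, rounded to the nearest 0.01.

0.46

The missing cell is in the exposed row: 3747 − 777 = 2970.
So a = 777, b = 2970, c = 909, d = 1593.
OR = (a·d)/(b·c) = (777 × 1593) / (2970 × 909) = 1237761 / 2699730 = 0.45848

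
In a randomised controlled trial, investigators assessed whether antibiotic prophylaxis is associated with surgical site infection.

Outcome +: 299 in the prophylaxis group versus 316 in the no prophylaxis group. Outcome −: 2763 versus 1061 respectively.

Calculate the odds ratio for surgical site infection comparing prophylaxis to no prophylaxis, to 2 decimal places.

From the description: a = 299, b = 2763, c = 316, d = 1061.
OR = (a·d)/(b·c) = (299 × 1061) / (2763 × 316) = 317239 / 873108 = 0.36334
Exposure is associated with lower odds of surgical site infection (OR = 0.36 < 1).

0.36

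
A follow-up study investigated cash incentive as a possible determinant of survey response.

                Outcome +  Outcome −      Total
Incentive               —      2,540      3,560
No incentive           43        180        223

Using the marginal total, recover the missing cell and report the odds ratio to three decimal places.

The missing cell is in the exposed row: 3560 − 2540 = 1020.
So a = 1020, b = 2540, c = 43, d = 180.
OR = (a·d)/(b·c) = (1020 × 180) / (2540 × 43) = 183600 / 109220 = 1.68101

1.681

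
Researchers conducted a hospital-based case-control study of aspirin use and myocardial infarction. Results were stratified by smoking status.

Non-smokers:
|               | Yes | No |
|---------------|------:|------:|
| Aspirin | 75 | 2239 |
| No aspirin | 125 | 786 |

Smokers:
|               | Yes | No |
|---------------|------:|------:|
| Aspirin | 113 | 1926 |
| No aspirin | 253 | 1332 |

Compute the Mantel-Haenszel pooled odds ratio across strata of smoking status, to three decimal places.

0.270

OR_MH = Σ(aᵢdᵢ/nᵢ) / Σ(bᵢcᵢ/nᵢ), where nᵢ is the stratum total.
Stratum 1 (Non-smokers): n = 3225; a·d/n = 75·786/3225 = 18.2791; b·c/n = 2239·125/3225 = 86.7829
Stratum 2 (Smokers): n = 3624; a·d/n = 113·1332/3624 = 41.5331; b·c/n = 1926·253/3624 = 134.4586
OR_MH = (18.2791 + 41.5331) / (86.7829 + 134.4586) = 59.8122 / 221.2416 = 0.27035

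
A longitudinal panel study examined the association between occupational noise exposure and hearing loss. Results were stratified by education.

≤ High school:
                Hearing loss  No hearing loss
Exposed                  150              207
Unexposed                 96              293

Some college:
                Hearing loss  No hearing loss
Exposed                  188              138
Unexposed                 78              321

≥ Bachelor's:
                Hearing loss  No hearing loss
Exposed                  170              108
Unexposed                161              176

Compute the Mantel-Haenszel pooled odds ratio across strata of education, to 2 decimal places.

2.74

OR_MH = Σ(aᵢdᵢ/nᵢ) / Σ(bᵢcᵢ/nᵢ), where nᵢ is the stratum total.
Stratum 1 (≤ High school): n = 746; a·d/n = 150·293/746 = 58.9142; b·c/n = 207·96/746 = 26.6381
Stratum 2 (Some college): n = 725; a·d/n = 188·321/725 = 83.2386; b·c/n = 138·78/725 = 14.8469
Stratum 3 (≥ Bachelor's): n = 615; a·d/n = 170·176/615 = 48.6504; b·c/n = 108·161/615 = 28.2732
OR_MH = (58.9142 + 83.2386 + 48.6504) / (26.6381 + 14.8469 + 28.2732) = 190.8032 / 69.7581 = 2.73521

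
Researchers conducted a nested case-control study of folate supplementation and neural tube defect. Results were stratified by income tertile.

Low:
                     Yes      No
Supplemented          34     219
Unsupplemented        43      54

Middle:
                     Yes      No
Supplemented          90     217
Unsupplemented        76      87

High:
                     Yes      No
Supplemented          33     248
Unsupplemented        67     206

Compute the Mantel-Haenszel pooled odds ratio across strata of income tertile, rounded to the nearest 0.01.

0.37

OR_MH = Σ(aᵢdᵢ/nᵢ) / Σ(bᵢcᵢ/nᵢ), where nᵢ is the stratum total.
Stratum 1 (Low): n = 350; a·d/n = 34·54/350 = 5.2457; b·c/n = 219·43/350 = 26.9057
Stratum 2 (Middle): n = 470; a·d/n = 90·87/470 = 16.6596; b·c/n = 217·76/470 = 35.0894
Stratum 3 (High): n = 554; a·d/n = 33·206/554 = 12.2708; b·c/n = 248·67/554 = 29.9928
OR_MH = (5.2457 + 16.6596 + 12.2708) / (26.9057 + 35.0894 + 29.9928) = 34.1760 / 91.9879 = 0.37153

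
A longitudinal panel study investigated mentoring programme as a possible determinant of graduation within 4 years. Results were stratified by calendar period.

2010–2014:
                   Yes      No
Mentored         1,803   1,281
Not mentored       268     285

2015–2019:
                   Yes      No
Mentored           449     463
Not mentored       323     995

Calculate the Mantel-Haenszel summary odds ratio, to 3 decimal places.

OR_MH = Σ(aᵢdᵢ/nᵢ) / Σ(bᵢcᵢ/nᵢ), where nᵢ is the stratum total.
Stratum 1 (2010–2014): n = 3637; a·d/n = 1803·285/3637 = 141.2854; b·c/n = 1281·268/3637 = 94.3932
Stratum 2 (2015–2019): n = 2230; a·d/n = 449·995/2230 = 200.3386; b·c/n = 463·323/2230 = 67.0623
OR_MH = (141.2854 + 200.3386) / (94.3932 + 67.0623) = 341.6240 / 161.4555 = 2.11590

2.116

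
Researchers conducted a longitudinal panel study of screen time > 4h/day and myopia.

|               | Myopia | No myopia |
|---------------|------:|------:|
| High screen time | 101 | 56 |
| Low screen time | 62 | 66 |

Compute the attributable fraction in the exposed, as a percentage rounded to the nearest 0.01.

24.71

Cells: a = 101, b = 56, c = 62, d = 66.
Risk in exposed = 101/157 = 0.64331; risk in unexposed = 62/128 = 0.48438.
RR = 0.64331/0.48438 = 1.32813
AR% = (RR − 1)/RR × 100 = (1.32813 − 1)/1.32813 × 100 = 24.7061%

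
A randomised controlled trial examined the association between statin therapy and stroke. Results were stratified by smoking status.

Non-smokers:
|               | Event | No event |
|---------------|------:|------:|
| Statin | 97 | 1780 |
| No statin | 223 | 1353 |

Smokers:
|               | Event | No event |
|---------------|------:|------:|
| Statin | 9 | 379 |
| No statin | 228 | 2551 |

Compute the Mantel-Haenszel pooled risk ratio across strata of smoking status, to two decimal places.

RR_MH = Σ(aᵢ·n₀ᵢ/nᵢ) / Σ(cᵢ·n₁ᵢ/nᵢ), with n₁ᵢ = aᵢ+bᵢ (exposed), n₀ᵢ = cᵢ+dᵢ (unexposed), nᵢ = n₁ᵢ+n₀ᵢ.
Stratum 1 (Non-smokers): n₁ = 1877, n₀ = 1576, n = 3453; a·n₀/n = 97·1576/3453 = 44.2722; c·n₁/n = 223·1877/3453 = 121.2195
Stratum 2 (Smokers): n₁ = 388, n₀ = 2779, n = 3167; a·n₀/n = 9·2779/3167 = 7.8974; c·n₁/n = 228·388/3167 = 27.9331
RR_MH = (44.2722 + 7.8974) / (121.2195 + 27.9331) = 52.1696 / 149.1526 = 0.34977

0.35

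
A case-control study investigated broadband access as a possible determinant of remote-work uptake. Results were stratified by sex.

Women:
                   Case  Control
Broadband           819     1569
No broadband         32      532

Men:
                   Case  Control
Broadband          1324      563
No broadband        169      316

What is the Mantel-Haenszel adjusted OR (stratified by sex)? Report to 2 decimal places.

OR_MH = Σ(aᵢdᵢ/nᵢ) / Σ(bᵢcᵢ/nᵢ), where nᵢ is the stratum total.
Stratum 1 (Women): n = 2952; a·d/n = 819·532/2952 = 147.5976; b·c/n = 1569·32/2952 = 17.0081
Stratum 2 (Men): n = 2372; a·d/n = 1324·316/2372 = 176.3845; b·c/n = 563·169/2372 = 40.1126
OR_MH = (147.5976 + 176.3845) / (17.0081 + 40.1126) = 323.9820 / 57.1207 = 5.67189

5.67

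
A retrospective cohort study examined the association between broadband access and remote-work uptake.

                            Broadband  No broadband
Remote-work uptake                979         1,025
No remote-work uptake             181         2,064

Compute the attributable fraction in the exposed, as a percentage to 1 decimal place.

60.7

Reading the table with exposure as columns: a = 979 (Broadband, case), b = 181 (Broadband, non-case), c = 1025 (No broadband, case), d = 2064.
Risk in exposed = 979/1160 = 0.84397; risk in unexposed = 1025/3089 = 0.33182.
RR = 0.84397/0.33182 = 2.54342
AR% = (RR − 1)/RR × 100 = (2.54342 − 1)/2.54342 × 100 = 60.6829%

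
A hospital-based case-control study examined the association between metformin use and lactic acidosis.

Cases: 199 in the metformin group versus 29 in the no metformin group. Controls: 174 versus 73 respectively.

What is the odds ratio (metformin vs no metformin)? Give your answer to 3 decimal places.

From the description: a = 199, b = 174, c = 29, d = 73.
OR = (a·d)/(b·c) = (199 × 73) / (174 × 29) = 14527 / 5046 = 2.87891
The odds of lactic acidosis are about 2.88 times as high in the metformin group.

2.879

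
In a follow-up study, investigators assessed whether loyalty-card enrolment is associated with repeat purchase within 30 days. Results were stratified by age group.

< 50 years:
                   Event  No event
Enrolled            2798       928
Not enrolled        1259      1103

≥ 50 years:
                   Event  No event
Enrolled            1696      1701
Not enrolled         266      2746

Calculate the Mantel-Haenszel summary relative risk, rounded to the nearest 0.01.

RR_MH = Σ(aᵢ·n₀ᵢ/nᵢ) / Σ(cᵢ·n₁ᵢ/nᵢ), with n₁ᵢ = aᵢ+bᵢ (exposed), n₀ᵢ = cᵢ+dᵢ (unexposed), nᵢ = n₁ᵢ+n₀ᵢ.
Stratum 1 (< 50 years): n₁ = 3726, n₀ = 2362, n = 6088; a·n₀/n = 2798·2362/6088 = 1085.5578; c·n₁/n = 1259·3726/6088 = 770.5378
Stratum 2 (≥ 50 years): n₁ = 3397, n₀ = 3012, n = 6409; a·n₀/n = 1696·3012/6409 = 797.0591; c·n₁/n = 266·3397/6409 = 140.9895
RR_MH = (1085.5578 + 797.0591) / (770.5378 + 140.9895) = 1882.6170 / 911.5273 = 2.06534

2.07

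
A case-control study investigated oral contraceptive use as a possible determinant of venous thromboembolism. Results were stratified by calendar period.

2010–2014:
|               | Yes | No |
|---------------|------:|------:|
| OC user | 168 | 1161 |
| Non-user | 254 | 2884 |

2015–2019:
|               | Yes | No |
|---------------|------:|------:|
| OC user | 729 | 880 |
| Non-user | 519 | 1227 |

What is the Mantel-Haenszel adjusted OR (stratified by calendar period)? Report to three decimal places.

OR_MH = Σ(aᵢdᵢ/nᵢ) / Σ(bᵢcᵢ/nᵢ), where nᵢ is the stratum total.
Stratum 1 (2010–2014): n = 4467; a·d/n = 168·2884/4467 = 108.4647; b·c/n = 1161·254/4467 = 66.0161
Stratum 2 (2015–2019): n = 3355; a·d/n = 729·1227/3355 = 266.6119; b·c/n = 880·519/3355 = 136.1311
OR_MH = (108.4647 + 266.6119) / (66.0161 + 136.1311) = 375.0767 / 202.1473 = 1.85546

1.855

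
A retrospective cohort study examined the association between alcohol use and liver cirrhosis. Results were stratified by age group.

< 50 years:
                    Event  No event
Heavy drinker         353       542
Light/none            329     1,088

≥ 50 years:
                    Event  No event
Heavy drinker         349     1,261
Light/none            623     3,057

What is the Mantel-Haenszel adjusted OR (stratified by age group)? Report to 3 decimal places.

1.630

OR_MH = Σ(aᵢdᵢ/nᵢ) / Σ(bᵢcᵢ/nᵢ), where nᵢ is the stratum total.
Stratum 1 (< 50 years): n = 2312; a·d/n = 353·1088/2312 = 166.1176; b·c/n = 542·329/2312 = 77.1272
Stratum 2 (≥ 50 years): n = 5290; a·d/n = 349·3057/5290 = 201.6811; b·c/n = 1261·623/5290 = 148.5072
OR_MH = (166.1176 + 201.6811) / (77.1272 + 148.5072) = 367.7987 / 225.6343 = 1.63007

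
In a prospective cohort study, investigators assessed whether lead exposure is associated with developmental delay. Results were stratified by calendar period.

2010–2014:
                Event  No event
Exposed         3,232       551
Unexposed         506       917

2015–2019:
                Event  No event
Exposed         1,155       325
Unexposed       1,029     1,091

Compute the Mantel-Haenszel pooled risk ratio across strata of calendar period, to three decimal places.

RR_MH = Σ(aᵢ·n₀ᵢ/nᵢ) / Σ(cᵢ·n₁ᵢ/nᵢ), with n₁ᵢ = aᵢ+bᵢ (exposed), n₀ᵢ = cᵢ+dᵢ (unexposed), nᵢ = n₁ᵢ+n₀ᵢ.
Stratum 1 (2010–2014): n₁ = 3783, n₀ = 1423, n = 5206; a·n₀/n = 3232·1423/5206 = 883.4299; c·n₁/n = 506·3783/5206 = 367.6907
Stratum 2 (2015–2019): n₁ = 1480, n₀ = 2120, n = 3600; a·n₀/n = 1155·2120/3600 = 680.1667; c·n₁/n = 1029·1480/3600 = 423.0333
RR_MH = (883.4299 + 680.1667) / (367.6907 + 423.0333) = 1563.5966 / 790.7241 = 1.97742

1.977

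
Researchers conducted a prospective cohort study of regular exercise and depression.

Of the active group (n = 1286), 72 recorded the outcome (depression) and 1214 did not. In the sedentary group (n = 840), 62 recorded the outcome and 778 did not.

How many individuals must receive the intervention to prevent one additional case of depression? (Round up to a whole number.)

Risk in treated group = 72/1286 = 0.05599; risk in control = 62/840 = 0.07381.
Absolute risk reduction = 0.07381 − 0.05599 = 0.01782
NNT = 1 / ARR = 1 / 0.01782 = 56.111 → round up → 57

57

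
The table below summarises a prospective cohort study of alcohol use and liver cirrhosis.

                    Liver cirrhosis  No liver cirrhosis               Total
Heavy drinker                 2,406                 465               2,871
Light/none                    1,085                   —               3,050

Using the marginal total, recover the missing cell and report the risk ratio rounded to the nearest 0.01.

2.36

The missing cell is in the unexposed row: 3050 − 1085 = 1965.
So a = 2406, b = 465, c = 1085, d = 1965.
RR = [a/(a+b)] / [c/(c+d)] = (2406/2871) / (1085/3050) = 0.83804/0.35574 = 2.35577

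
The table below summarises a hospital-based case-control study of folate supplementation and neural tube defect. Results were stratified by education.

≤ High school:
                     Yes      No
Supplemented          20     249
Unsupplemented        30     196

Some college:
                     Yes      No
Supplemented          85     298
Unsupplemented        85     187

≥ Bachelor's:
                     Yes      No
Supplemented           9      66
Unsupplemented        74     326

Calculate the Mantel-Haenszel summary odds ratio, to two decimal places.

OR_MH = Σ(aᵢdᵢ/nᵢ) / Σ(bᵢcᵢ/nᵢ), where nᵢ is the stratum total.
Stratum 1 (≤ High school): n = 495; a·d/n = 20·196/495 = 7.9192; b·c/n = 249·30/495 = 15.0909
Stratum 2 (Some college): n = 655; a·d/n = 85·187/655 = 24.2672; b·c/n = 298·85/655 = 38.6718
Stratum 3 (≥ Bachelor's): n = 475; a·d/n = 9·326/475 = 6.1768; b·c/n = 66·74/475 = 10.2821
OR_MH = (7.9192 + 24.2672 + 6.1768) / (15.0909 + 38.6718 + 10.2821) = 38.3632 / 64.0448 = 0.59901

0.60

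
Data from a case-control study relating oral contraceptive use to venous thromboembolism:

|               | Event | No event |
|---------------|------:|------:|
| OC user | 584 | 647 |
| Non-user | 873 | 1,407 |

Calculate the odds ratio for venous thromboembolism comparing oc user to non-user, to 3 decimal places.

1.455

Cells: a = 584, b = 647, c = 873, d = 1407.
OR = (a·d)/(b·c) = (584 × 1407) / (647 × 873) = 821688 / 564831 = 1.45475
The odds of venous thromboembolism are about 1.45 times as high in the oc user group.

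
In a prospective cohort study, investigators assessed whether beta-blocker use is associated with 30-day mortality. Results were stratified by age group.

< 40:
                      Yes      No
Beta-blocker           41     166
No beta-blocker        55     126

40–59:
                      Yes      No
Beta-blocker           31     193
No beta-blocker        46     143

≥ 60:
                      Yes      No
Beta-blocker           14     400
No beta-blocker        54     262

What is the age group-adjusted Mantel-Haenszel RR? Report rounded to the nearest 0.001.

RR_MH = Σ(aᵢ·n₀ᵢ/nᵢ) / Σ(cᵢ·n₁ᵢ/nᵢ), with n₁ᵢ = aᵢ+bᵢ (exposed), n₀ᵢ = cᵢ+dᵢ (unexposed), nᵢ = n₁ᵢ+n₀ᵢ.
Stratum 1 (< 40): n₁ = 207, n₀ = 181, n = 388; a·n₀/n = 41·181/388 = 19.1263; c·n₁/n = 55·207/388 = 29.3428
Stratum 2 (40–59): n₁ = 224, n₀ = 189, n = 413; a·n₀/n = 31·189/413 = 14.1864; c·n₁/n = 46·224/413 = 24.9492
Stratum 3 (≥ 60): n₁ = 414, n₀ = 316, n = 730; a·n₀/n = 14·316/730 = 6.0603; c·n₁/n = 54·414/730 = 30.6247
RR_MH = (19.1263 + 14.1864 + 6.0603) / (29.3428 + 24.9492 + 30.6247) = 39.3730 / 84.9166 = 0.46367

0.464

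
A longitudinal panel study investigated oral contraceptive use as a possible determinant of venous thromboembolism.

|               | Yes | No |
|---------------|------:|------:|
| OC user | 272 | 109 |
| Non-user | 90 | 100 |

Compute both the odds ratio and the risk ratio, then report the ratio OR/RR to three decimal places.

Cells: a = 272, b = 109, c = 90, d = 100.
OR = (272·100)/(109·90) = 27200/9810 = 2.77268
Risk in exposed = 272/381 = 0.71391; risk in unexposed = 90/190 = 0.47368; RR = 1.50714
OR/RR = 2.77268 / 1.50714 = 1.83969
The outcome is not rare, so the OR lies further from 1 than the RR.

1.840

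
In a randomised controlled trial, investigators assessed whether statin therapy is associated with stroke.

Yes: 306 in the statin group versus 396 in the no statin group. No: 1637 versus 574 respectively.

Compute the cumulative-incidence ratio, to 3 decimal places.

From the description: a = 306, b = 1637, c = 396, d = 574.
Risk in exposed = 306/1943 = 0.15749; risk in unexposed = 396/970 = 0.40825.
RR = 0.15749 / 0.40825 = 0.38577
The risk is 61% lower among the exposed than among the unexposed.

0.386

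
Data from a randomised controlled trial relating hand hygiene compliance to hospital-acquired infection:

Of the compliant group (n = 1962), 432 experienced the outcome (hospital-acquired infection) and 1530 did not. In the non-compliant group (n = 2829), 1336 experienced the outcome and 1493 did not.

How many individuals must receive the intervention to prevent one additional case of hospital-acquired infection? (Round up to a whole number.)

4

Risk in treated group = 432/1962 = 0.22018; risk in control = 1336/2829 = 0.47225.
Absolute risk reduction = 0.47225 − 0.22018 = 0.25207
NNT = 1 / ARR = 1 / 0.25207 = 3.967 → round up → 4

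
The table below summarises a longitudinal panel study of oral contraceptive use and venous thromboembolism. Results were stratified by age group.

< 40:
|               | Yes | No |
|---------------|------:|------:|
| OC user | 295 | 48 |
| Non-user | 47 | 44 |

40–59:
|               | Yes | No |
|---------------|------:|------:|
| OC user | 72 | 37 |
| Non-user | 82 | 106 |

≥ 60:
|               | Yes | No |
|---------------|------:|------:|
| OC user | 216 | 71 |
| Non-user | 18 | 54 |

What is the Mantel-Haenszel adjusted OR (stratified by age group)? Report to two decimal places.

OR_MH = Σ(aᵢdᵢ/nᵢ) / Σ(bᵢcᵢ/nᵢ), where nᵢ is the stratum total.
Stratum 1 (< 40): n = 434; a·d/n = 295·44/434 = 29.9078; b·c/n = 48·47/434 = 5.1982
Stratum 2 (40–59): n = 297; a·d/n = 72·106/297 = 25.6970; b·c/n = 37·82/297 = 10.2155
Stratum 3 (≥ 60): n = 359; a·d/n = 216·54/359 = 32.4903; b·c/n = 71·18/359 = 3.5599
OR_MH = (29.9078 + 25.6970 + 32.4903) / (5.1982 + 10.2155 + 3.5599) = 88.0951 / 18.9735 = 4.64305

4.64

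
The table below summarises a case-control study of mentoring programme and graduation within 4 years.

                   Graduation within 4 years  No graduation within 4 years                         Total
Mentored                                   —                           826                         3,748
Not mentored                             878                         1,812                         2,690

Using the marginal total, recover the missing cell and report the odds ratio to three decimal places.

The missing cell is in the exposed row: 3748 − 826 = 2922.
So a = 2922, b = 826, c = 878, d = 1812.
OR = (a·d)/(b·c) = (2922 × 1812) / (826 × 878) = 5294664 / 725228 = 7.30069

7.301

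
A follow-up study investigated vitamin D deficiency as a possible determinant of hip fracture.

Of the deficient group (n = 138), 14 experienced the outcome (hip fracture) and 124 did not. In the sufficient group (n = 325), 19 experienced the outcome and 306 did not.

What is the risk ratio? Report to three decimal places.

1.735

From the description: a = 14, b = 124, c = 19, d = 306.
Risk in exposed = 14/138 = 0.10145; risk in unexposed = 19/325 = 0.05846.
RR = 0.10145 / 0.05846 = 1.73532
The risk among the exposed is 1.74 times that among the unexposed.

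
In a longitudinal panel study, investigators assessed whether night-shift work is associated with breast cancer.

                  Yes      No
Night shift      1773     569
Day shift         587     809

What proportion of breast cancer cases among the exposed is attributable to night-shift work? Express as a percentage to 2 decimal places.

44.46

Cells: a = 1773, b = 569, c = 587, d = 809.
Risk in exposed = 1773/2342 = 0.75705; risk in unexposed = 587/1396 = 0.42049.
RR = 0.75705/0.42049 = 1.80040
AR% = (RR − 1)/RR × 100 = (1.80040 − 1)/1.80040 × 100 = 44.4568%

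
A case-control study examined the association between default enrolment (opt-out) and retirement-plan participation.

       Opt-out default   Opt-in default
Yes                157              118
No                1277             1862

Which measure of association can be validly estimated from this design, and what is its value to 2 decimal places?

Reading the table with exposure as columns: a = 157 (Opt-out default, case), b = 1277 (Opt-out default, non-case), c = 118 (Opt-in default, case), d = 1862.
This is a case-control study: participants were sampled on outcome status, so risks in the source population cannot be estimated directly — relative risk is not valid here. The odds ratio is the appropriate measure.
OR = (a·d)/(b·c) = (157 × 1862) / (1277 × 118) = 292334 / 150686 = 1.94002

1.94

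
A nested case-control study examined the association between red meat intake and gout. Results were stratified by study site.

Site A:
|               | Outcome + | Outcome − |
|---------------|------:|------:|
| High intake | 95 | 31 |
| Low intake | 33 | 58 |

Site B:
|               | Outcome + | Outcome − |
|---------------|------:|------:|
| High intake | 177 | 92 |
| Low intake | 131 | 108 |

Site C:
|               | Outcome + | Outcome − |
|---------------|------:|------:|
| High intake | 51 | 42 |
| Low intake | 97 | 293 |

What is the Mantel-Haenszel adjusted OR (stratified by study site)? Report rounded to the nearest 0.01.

2.55

OR_MH = Σ(aᵢdᵢ/nᵢ) / Σ(bᵢcᵢ/nᵢ), where nᵢ is the stratum total.
Stratum 1 (Site A): n = 217; a·d/n = 95·58/217 = 25.3917; b·c/n = 31·33/217 = 4.7143
Stratum 2 (Site B): n = 508; a·d/n = 177·108/508 = 37.6299; b·c/n = 92·131/508 = 23.7244
Stratum 3 (Site C): n = 483; a·d/n = 51·293/483 = 30.9379; b·c/n = 42·97/483 = 8.4348
OR_MH = (25.3917 + 37.6299 + 30.9379) / (4.7143 + 23.7244 + 8.4348) = 93.9595 / 36.8735 = 2.54816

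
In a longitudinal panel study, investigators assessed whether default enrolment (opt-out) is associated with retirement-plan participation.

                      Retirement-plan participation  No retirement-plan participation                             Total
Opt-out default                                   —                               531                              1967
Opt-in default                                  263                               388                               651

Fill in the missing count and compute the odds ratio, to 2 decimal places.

The missing cell is in the exposed row: 1967 − 531 = 1436.
So a = 1436, b = 531, c = 263, d = 388.
OR = (a·d)/(b·c) = (1436 × 388) / (531 × 263) = 557168 / 139653 = 3.98966

3.99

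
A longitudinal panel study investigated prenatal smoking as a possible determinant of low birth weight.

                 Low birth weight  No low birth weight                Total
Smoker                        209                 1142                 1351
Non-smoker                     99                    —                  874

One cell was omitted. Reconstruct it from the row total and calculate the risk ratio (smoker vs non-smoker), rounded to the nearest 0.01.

The missing cell is in the unexposed row: 874 − 99 = 775.
So a = 209, b = 1142, c = 99, d = 775.
RR = [a/(a+b)] / [c/(c+d)] = (209/1351) / (99/874) = 0.15470/0.11327 = 1.36574

1.37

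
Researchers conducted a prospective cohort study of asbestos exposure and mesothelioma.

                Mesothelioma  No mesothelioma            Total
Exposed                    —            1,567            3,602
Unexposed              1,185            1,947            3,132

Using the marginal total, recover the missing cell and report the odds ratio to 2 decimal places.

The missing cell is in the exposed row: 3602 − 1567 = 2035.
So a = 2035, b = 1567, c = 1185, d = 1947.
OR = (a·d)/(b·c) = (2035 × 1947) / (1567 × 1185) = 3962145 / 1856895 = 2.13375

2.13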